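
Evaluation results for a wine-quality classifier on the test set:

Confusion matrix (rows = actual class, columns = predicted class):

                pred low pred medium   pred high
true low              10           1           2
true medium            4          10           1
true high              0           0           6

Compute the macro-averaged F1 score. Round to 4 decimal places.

Per-class F1 score (2·TP/(2·TP+FP+FN)):
  low: TP=10, FP=4+0=4, FN=1+2=3 → 20/27 = 0.74074
  medium: TP=10, FP=1+0=1, FN=4+1=5 → 20/26 = 0.76923
  high: TP=6, FP=2+1=3, FN=0+0=0 → 12/15 = 0.80000
Macro-F1 score = mean = (0.74074 + 0.76923 + 0.80000) / 3 = 0.7700

0.7700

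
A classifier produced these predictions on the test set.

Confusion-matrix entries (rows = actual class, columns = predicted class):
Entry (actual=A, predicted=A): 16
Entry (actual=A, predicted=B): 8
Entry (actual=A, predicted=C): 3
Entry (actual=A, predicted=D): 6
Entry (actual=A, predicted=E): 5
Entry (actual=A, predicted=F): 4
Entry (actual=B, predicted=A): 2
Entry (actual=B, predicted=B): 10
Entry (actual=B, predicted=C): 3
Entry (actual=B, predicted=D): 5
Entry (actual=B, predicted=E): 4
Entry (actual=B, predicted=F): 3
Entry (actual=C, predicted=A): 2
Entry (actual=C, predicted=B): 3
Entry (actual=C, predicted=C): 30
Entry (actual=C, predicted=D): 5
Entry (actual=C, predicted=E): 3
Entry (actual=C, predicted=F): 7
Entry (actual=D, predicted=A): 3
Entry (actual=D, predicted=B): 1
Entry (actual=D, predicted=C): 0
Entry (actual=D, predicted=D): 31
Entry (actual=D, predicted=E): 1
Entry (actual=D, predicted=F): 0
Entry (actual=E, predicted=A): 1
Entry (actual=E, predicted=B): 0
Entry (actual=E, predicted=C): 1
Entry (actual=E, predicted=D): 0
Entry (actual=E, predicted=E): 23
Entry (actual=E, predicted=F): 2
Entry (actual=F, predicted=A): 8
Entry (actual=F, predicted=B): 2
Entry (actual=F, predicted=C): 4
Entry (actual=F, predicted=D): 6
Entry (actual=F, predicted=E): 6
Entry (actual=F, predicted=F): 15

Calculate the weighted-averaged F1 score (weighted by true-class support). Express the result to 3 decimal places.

Per-class F1 score (2·TP/(2·TP+FP+FN)):
  A: TP=16, FP=2+2+3+1+8=16, FN=8+3+6+5+4=26 → 32/74 = 0.4324
  B: TP=10, FP=8+3+1+0+2=14, FN=2+3+5+4+3=17 → 20/51 = 0.3922
  C: TP=30, FP=3+3+0+1+4=11, FN=2+3+5+3+7=20 → 60/91 = 0.6593
  D: TP=31, FP=6+5+5+0+6=22, FN=3+1+0+1+0=5 → 62/89 = 0.6966
  E: TP=23, FP=5+4+3+1+6=19, FN=1+0+1+0+2=4 → 46/69 = 0.6667
  F: TP=15, FP=4+3+7+0+2=16, FN=8+2+4+6+6=26 → 30/72 = 0.4167
Weighted-F1 score = Σ (supportᵢ/N)·F1 scoreᵢ with N=223: (42/223)·0.4324 + (27/223)·0.3922 + (50/223)·0.6593 + (36/223)·0.6966 + (27/223)·0.6667 + (41/223)·0.4167 = 0.547

0.547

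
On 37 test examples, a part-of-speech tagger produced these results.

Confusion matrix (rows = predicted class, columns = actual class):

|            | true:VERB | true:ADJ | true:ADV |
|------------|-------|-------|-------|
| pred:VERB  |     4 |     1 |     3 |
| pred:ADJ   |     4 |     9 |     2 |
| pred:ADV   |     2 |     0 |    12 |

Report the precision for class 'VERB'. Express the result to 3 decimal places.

0.500

Take TP from the diagonal, FP from the rest of the 'VERB' prediction marginal, FN from the rest of the 'VERB' actual marginal.
precision = TP/(TP+FP).
VERB: TP=4, FP=1+3=4 → 4/8 = 0.5000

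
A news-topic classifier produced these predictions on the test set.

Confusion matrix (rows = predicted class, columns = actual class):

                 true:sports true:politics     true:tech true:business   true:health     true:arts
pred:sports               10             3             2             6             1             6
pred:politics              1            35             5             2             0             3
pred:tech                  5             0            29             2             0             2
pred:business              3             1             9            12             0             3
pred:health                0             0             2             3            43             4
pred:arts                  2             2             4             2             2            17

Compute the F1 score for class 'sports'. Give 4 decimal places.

Treat 'sports' as positive and all other classes as negative.
F1 score = 2·TP/(2·TP+FP+FN).
sports: TP=10, FP=3+2+6+1+6=18, FN=1+5+3+0+2=11 → 20/49 = 0.40816

0.4082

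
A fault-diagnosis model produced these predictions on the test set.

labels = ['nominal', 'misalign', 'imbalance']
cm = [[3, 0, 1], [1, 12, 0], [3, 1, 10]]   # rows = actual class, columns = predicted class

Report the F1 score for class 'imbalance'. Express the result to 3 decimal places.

Take TP from the diagonal, FP from the rest of the 'imbalance' prediction marginal, FN from the rest of the 'imbalance' actual marginal.
F1 score = 2·TP/(2·TP+FP+FN).
imbalance: TP=10, FP=1+0=1, FN=3+1=4 → 20/25 = 0.8000

0.800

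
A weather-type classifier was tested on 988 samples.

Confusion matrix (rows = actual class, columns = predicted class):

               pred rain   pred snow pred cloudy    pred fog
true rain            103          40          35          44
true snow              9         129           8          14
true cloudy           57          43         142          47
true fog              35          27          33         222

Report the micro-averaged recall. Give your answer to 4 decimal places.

Micro-averaging pools counts across classes: ΣTP=596, ΣFP=392, ΣFN=392.
Micro-recall = TP/(TP+FN) on pooled counts = 0.6032 (equals overall accuracy in single-label multiclass).

0.6032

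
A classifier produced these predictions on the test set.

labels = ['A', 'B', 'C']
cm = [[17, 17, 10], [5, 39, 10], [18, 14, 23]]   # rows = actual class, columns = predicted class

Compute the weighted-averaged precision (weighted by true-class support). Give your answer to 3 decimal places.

Per-class precision (TP/(TP+FP)):
  A: TP=17, FP=5+18=23 → 17/40 = 0.4250
  B: TP=39, FP=17+14=31 → 39/70 = 0.5571
  C: TP=23, FP=10+10=20 → 23/43 = 0.5349
Weighted-precision = Σ (supportᵢ/N)·precisionᵢ with N=153: (44/153)·0.4250 + (54/153)·0.5571 + (55/153)·0.5349 = 0.511

0.511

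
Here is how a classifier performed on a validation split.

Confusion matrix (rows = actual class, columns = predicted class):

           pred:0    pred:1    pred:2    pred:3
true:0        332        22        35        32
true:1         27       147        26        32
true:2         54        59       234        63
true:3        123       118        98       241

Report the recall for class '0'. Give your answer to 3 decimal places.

0.789

One-vs-rest for '0': TP = diagonal; FP = other classes predicted '0'; FN = '0' predicted as other.
recall = TP/(TP+FN).
0: TP=332, FN=22+35+32=89 → 332/421 = 0.7886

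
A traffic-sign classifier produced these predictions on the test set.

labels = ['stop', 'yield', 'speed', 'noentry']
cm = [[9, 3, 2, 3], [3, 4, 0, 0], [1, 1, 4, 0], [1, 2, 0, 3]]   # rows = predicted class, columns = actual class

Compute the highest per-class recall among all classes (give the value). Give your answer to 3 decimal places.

Per-class recall (TP/(TP+FN)):
  stop: TP=9, FN=3+1+1=5 → 9/14 = 0.6429
  yield: TP=4, FN=3+1+2=6 → 4/10 = 0.4000
  speed: TP=4, FN=2+0+0=2 → 4/6 = 0.6667
  noentry: TP=3, FN=3+0+0=3 → 3/6 = 0.5000
Highest is class 'speed' with recall = 0.667.

0.667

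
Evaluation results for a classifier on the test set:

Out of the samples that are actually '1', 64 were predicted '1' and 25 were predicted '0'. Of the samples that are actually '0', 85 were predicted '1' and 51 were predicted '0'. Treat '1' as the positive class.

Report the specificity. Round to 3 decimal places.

0.375

Specificity = TN/(TN+FP) = 51/(51+85) = 0.375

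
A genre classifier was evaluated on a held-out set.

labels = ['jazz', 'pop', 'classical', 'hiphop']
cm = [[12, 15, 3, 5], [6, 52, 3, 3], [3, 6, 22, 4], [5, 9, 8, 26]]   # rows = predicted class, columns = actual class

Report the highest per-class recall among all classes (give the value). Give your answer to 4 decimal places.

Per-class recall (TP/(TP+FN)):
  jazz: TP=12, FN=6+3+5=14 → 12/26 = 0.46154
  pop: TP=52, FN=15+6+9=30 → 52/82 = 0.63415
  classical: TP=22, FN=3+3+8=14 → 22/36 = 0.61111
  hiphop: TP=26, FN=5+3+4=12 → 26/38 = 0.68421
Highest is class 'hiphop' with recall = 0.6842.

0.6842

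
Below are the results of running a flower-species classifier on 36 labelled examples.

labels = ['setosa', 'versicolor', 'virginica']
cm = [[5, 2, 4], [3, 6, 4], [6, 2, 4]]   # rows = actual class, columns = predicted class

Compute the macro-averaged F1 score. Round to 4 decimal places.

Per-class F1 score (2·TP/(2·TP+FP+FN)):
  setosa: TP=5, FP=3+6=9, FN=2+4=6 → 10/25 = 0.40000
  versicolor: TP=6, FP=2+2=4, FN=3+4=7 → 12/23 = 0.52174
  virginica: TP=4, FP=4+4=8, FN=6+2=8 → 8/24 = 0.33333
Macro-F1 score = mean = (0.40000 + 0.52174 + 0.33333) / 3 = 0.4184

0.4184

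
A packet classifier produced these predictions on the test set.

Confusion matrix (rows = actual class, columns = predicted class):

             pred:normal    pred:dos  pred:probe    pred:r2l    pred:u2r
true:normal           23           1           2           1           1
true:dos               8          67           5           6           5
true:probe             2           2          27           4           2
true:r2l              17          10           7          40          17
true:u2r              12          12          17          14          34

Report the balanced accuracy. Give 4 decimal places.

0.6218

Balanced accuracy = mean of per-class recall.
  normal: recall = 23/28 = 0.82143
  dos: recall = 67/91 = 0.73626
  probe: recall = 27/37 = 0.72973
  r2l: recall = 40/91 = 0.43956
  u2r: recall = 34/89 = 0.38202
Mean = (0.82143 + 0.73626 + 0.72973 + 0.43956 + 0.38202) / 5 = 0.6218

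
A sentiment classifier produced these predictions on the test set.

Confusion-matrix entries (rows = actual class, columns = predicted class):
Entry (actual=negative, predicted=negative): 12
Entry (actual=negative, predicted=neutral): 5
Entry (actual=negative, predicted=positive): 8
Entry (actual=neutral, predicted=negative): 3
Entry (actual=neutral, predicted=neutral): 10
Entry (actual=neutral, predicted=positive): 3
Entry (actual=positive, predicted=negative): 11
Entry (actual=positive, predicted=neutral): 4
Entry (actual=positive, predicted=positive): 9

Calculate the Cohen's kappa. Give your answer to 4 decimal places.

0.2082

Observed agreement pₒ = trace/N = 31/65 = 0.47692
Expected agreement pₑ = Σ (rowᵢ·colᵢ)/N² = (25·26 + 16·19 + 24·20)/65² = 0.33941
κ = (pₒ − pₑ)/(1 − pₑ) = (0.47692 − 0.33941)/(1 − 0.33941) = 0.2082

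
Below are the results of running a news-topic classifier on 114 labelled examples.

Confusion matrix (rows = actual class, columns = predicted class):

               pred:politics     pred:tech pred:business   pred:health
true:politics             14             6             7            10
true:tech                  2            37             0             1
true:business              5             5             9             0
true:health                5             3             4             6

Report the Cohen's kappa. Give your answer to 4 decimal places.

0.4121

Observed agreement pₒ = trace/N = 66/114 = 0.57895
Expected agreement pₑ = Σ (rowᵢ·colᵢ)/N² = (37·26 + 40·51 + 19·20 + 18·17)/114² = 0.28378
κ = (pₒ − pₑ)/(1 − pₑ) = (0.57895 − 0.28378)/(1 − 0.28378) = 0.4121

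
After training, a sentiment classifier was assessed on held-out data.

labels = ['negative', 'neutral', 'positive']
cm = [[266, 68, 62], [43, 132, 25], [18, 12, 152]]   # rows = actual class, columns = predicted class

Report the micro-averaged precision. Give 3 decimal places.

0.707

Micro-averaging pools counts across classes: ΣTP=550, ΣFP=228, ΣFN=228.
Micro-precision = TP/(TP+FP) on pooled counts = 0.707 (equals overall accuracy in single-label multiclass).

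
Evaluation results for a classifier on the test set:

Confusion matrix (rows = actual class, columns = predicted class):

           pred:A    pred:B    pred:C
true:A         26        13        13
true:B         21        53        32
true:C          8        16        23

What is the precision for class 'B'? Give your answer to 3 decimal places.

precision = TP/(TP+FP).
B: TP=53, FP=13+16=29 → 53/82 = 0.6463

0.646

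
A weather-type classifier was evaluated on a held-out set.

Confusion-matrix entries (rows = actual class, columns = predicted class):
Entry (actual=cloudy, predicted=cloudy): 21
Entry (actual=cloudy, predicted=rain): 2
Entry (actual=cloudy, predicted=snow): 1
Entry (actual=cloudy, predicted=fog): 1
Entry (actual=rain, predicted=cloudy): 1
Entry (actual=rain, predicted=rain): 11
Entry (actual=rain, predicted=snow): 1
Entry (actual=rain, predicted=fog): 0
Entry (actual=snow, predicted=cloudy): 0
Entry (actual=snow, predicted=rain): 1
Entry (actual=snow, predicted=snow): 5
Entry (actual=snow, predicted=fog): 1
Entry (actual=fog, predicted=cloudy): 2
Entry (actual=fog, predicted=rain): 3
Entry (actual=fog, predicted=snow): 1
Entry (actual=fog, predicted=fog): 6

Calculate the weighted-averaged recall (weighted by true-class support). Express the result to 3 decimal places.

Per-class recall (TP/(TP+FN)):
  cloudy: TP=21, FN=2+1+1=4 → 21/25 = 0.8400
  rain: TP=11, FN=1+1+0=2 → 11/13 = 0.8462
  snow: TP=5, FN=0+1+1=2 → 5/7 = 0.7143
  fog: TP=6, FN=2+3+1=6 → 6/12 = 0.5000
Weighted-recall = Σ (supportᵢ/N)·recallᵢ with N=57: (25/57)·0.8400 + (13/57)·0.8462 + (7/57)·0.7143 + (12/57)·0.5000 = 0.754

0.754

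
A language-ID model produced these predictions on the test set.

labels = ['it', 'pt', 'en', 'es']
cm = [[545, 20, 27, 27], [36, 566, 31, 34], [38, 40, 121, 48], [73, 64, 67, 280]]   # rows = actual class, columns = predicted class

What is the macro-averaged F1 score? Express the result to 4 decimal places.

0.6995

Per-class F1 score (2·TP/(2·TP+FP+FN)):
  it: TP=545, FP=36+38+73=147, FN=20+27+27=74 → 1090/1311 = 0.83143
  pt: TP=566, FP=20+40+64=124, FN=36+31+34=101 → 1132/1357 = 0.83419
  en: TP=121, FP=27+31+67=125, FN=38+40+48=126 → 242/493 = 0.49087
  es: TP=280, FP=27+34+48=109, FN=73+64+67=204 → 560/873 = 0.64147
Macro-F1 score = mean = (0.83143 + 0.83419 + 0.49087 + 0.64147) / 4 = 0.6995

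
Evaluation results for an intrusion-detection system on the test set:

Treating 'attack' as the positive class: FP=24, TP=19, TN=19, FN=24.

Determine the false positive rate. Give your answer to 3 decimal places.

0.558

FPR = FP/(FP+TN) = 24/(24+19) = 0.558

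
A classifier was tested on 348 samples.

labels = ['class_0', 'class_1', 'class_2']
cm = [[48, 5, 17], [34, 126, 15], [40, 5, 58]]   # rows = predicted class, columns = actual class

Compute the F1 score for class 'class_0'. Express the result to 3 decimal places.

Treat 'class_0' as positive and all other classes as negative.
F1 score = 2·TP/(2·TP+FP+FN).
class_0: TP=48, FP=5+17=22, FN=34+40=74 → 96/192 = 0.5000

0.500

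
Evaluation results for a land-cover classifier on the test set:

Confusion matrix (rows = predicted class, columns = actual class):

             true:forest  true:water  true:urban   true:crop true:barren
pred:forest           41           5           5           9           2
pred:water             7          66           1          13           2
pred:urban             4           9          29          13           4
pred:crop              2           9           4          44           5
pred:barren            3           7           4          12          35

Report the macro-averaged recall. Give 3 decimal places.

0.659

Per-class recall (TP/(TP+FN)):
  forest: TP=41, FN=7+4+2+3=16 → 41/57 = 0.7193
  water: TP=66, FN=5+9+9+7=30 → 66/96 = 0.6875
  urban: TP=29, FN=5+1+4+4=14 → 29/43 = 0.6744
  crop: TP=44, FN=9+13+13+12=47 → 44/91 = 0.4835
  barren: TP=35, FN=2+2+4+5=13 → 35/48 = 0.7292
Macro-recall = mean = (0.7193 + 0.6875 + 0.6744 + 0.4835 + 0.7292) / 5 = 0.659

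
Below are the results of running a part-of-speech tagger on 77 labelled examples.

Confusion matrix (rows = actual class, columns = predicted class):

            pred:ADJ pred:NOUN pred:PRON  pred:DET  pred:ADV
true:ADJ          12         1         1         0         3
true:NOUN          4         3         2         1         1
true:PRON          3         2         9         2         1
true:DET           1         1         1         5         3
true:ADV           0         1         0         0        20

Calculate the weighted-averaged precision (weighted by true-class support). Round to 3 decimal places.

0.623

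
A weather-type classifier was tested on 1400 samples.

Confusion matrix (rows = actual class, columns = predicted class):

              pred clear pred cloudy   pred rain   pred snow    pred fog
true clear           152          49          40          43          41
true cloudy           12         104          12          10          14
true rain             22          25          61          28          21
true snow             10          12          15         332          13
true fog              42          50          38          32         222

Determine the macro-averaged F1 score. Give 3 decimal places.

Per-class F1 score (2·TP/(2·TP+FP+FN)):
  clear: TP=152, FP=12+22+10+42=86, FN=49+40+43+41=173 → 304/563 = 0.5400
  cloudy: TP=104, FP=49+25+12+50=136, FN=12+12+10+14=48 → 208/392 = 0.5306
  rain: TP=61, FP=40+12+15+38=105, FN=22+25+28+21=96 → 122/323 = 0.3777
  snow: TP=332, FP=43+10+28+32=113, FN=10+12+15+13=50 → 664/827 = 0.8029
  fog: TP=222, FP=41+14+21+13=89, FN=42+50+38+32=162 → 444/695 = 0.6388
Macro-F1 score = mean = (0.5400 + 0.5306 + 0.3777 + 0.8029 + 0.6388) / 5 = 0.578

0.578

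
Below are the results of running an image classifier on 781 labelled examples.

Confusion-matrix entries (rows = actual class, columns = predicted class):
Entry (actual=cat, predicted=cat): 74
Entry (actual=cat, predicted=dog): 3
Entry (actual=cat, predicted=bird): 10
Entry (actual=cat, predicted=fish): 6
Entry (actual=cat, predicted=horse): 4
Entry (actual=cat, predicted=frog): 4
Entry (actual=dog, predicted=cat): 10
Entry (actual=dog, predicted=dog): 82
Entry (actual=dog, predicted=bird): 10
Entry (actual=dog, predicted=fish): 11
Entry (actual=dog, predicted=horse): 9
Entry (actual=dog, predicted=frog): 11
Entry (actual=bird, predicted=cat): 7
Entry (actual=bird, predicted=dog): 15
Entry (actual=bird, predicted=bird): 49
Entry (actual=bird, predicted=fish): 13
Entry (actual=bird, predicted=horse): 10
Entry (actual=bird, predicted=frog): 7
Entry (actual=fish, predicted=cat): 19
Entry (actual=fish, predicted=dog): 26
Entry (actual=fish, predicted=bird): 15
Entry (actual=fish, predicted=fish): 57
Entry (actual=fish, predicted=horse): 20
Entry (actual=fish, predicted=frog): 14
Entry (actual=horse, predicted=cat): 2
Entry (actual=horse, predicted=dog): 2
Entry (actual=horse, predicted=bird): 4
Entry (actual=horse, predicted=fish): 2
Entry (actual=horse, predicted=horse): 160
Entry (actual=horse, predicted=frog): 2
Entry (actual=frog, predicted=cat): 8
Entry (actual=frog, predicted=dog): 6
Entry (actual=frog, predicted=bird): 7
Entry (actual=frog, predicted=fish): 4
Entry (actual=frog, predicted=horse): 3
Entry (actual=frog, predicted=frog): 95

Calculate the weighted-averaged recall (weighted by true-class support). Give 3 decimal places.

0.662

Per-class recall (TP/(TP+FN)):
  cat: TP=74, FN=3+10+6+4+4=27 → 74/101 = 0.7327
  dog: TP=82, FN=10+10+11+9+11=51 → 82/133 = 0.6165
  bird: TP=49, FN=7+15+13+10+7=52 → 49/101 = 0.4851
  fish: TP=57, FN=19+26+15+20+14=94 → 57/151 = 0.3775
  horse: TP=160, FN=2+2+4+2+2=12 → 160/172 = 0.9302
  frog: TP=95, FN=8+6+7+4+3=28 → 95/123 = 0.7724
Weighted-recall = Σ (supportᵢ/N)·recallᵢ with N=781: (101/781)·0.7327 + (133/781)·0.6165 + (101/781)·0.4851 + (151/781)·0.3775 + (172/781)·0.9302 + (123/781)·0.7724 = 0.662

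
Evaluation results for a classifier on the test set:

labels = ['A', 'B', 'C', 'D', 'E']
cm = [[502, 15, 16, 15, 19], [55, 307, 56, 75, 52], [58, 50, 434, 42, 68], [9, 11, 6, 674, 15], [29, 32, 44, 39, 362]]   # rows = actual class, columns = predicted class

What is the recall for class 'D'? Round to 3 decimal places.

0.943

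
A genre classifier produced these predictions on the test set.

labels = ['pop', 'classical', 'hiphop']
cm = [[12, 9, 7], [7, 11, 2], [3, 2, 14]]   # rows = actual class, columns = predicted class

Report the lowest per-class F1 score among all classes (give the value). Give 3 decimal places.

0.480

Per-class F1 score (2·TP/(2·TP+FP+FN)):
  pop: TP=12, FP=7+3=10, FN=9+7=16 → 24/50 = 0.4800
  classical: TP=11, FP=9+2=11, FN=7+2=9 → 22/42 = 0.5238
  hiphop: TP=14, FP=7+2=9, FN=3+2=5 → 28/42 = 0.6667
Lowest is class 'pop' with F1 score = 0.480.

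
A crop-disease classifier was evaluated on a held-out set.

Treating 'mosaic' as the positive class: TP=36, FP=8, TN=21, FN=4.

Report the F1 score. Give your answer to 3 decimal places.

Precision = TP/(TP+FP) = 36/44 = 0.8182
Recall = TP/(TP+FN) = 36/40 = 0.9000
F1 = 2·TP/(2·TP+FP+FN) = 72/84 = 0.857

0.857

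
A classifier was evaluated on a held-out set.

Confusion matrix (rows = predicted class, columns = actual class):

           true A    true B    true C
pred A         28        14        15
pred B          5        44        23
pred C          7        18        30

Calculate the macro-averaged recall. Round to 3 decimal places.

Per-class recall (TP/(TP+FN)):
  A: TP=28, FN=5+7=12 → 28/40 = 0.7000
  B: TP=44, FN=14+18=32 → 44/76 = 0.5789
  C: TP=30, FN=15+23=38 → 30/68 = 0.4412
Macro-recall = mean = (0.7000 + 0.5789 + 0.4412) / 3 = 0.573

0.573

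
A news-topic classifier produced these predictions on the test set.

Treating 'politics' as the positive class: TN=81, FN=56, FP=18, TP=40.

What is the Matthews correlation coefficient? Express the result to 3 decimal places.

0.257

MCC = (TP·TN − FP·FN) / √((TP+FP)(TP+FN)(TN+FP)(TN+FN))
Numerator = 40·81 − 18·56 = 2232
Denominator = √(58·96·99·137) = √75518784 = 8690.1544
MCC = 2232 / 8690.1544 = 0.257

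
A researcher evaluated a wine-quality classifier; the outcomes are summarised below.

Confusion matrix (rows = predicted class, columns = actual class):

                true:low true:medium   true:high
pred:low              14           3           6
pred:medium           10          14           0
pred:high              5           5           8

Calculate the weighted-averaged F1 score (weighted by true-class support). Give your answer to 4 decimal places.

0.5539

Per-class F1 score (2·TP/(2·TP+FP+FN)):
  low: TP=14, FP=3+6=9, FN=10+5=15 → 28/52 = 0.53846
  medium: TP=14, FP=10+0=10, FN=3+5=8 → 28/46 = 0.60870
  high: TP=8, FP=5+5=10, FN=6+0=6 → 16/32 = 0.50000
Weighted-F1 score = Σ (supportᵢ/N)·F1 scoreᵢ with N=65: (29/65)·0.53846 + (22/65)·0.60870 + (14/65)·0.50000 = 0.5539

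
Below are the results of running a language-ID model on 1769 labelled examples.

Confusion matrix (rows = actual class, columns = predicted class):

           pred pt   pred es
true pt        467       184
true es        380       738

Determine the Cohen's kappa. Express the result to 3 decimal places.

Observed agreement pₒ = trace/N = 1205/1769 = 0.6812
Expected agreement pₑ = Σ (rowᵢ·colᵢ)/N² = (651·847 + 1118·922)/1769² = 0.5056
κ = (pₒ − pₑ)/(1 − pₑ) = (0.6812 − 0.5056)/(1 − 0.5056) = 0.355

0.355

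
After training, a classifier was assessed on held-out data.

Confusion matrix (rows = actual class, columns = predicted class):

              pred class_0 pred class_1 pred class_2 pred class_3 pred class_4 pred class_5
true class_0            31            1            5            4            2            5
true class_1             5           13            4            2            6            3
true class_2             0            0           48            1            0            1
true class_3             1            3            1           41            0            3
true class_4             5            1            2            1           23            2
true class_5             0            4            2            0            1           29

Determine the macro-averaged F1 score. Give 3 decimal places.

Per-class F1 score (2·TP/(2·TP+FP+FN)):
  class_0: TP=31, FP=5+0+1+5+0=11, FN=1+5+4+2+5=17 → 62/90 = 0.6889
  class_1: TP=13, FP=1+0+3+1+4=9, FN=5+4+2+6+3=20 → 26/55 = 0.4727
  class_2: TP=48, FP=5+4+1+2+2=14, FN=0+0+1+0+1=2 → 96/112 = 0.8571
  class_3: TP=41, FP=4+2+1+1+0=8, FN=1+3+1+0+3=8 → 82/98 = 0.8367
  class_4: TP=23, FP=2+6+0+0+1=9, FN=5+1+2+1+2=11 → 46/66 = 0.6970
  class_5: TP=29, FP=5+3+1+3+2=14, FN=0+4+2+0+1=7 → 58/79 = 0.7342
Macro-F1 score = mean = (0.6889 + 0.4727 + 0.8571 + 0.8367 + 0.6970 + 0.7342) / 6 = 0.714

0.714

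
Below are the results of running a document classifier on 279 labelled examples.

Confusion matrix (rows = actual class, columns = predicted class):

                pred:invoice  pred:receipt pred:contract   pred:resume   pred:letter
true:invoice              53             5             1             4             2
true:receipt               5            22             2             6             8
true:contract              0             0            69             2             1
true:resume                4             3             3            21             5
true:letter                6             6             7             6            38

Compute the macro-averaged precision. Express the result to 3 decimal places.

Per-class precision (TP/(TP+FP)):
  invoice: TP=53, FP=5+0+4+6=15 → 53/68 = 0.7794
  receipt: TP=22, FP=5+0+3+6=14 → 22/36 = 0.6111
  contract: TP=69, FP=1+2+3+7=13 → 69/82 = 0.8415
  resume: TP=21, FP=4+6+2+6=18 → 21/39 = 0.5385
  letter: TP=38, FP=2+8+1+5=16 → 38/54 = 0.7037
Macro-precision = mean = (0.7794 + 0.6111 + 0.8415 + 0.5385 + 0.7037) / 5 = 0.695

0.695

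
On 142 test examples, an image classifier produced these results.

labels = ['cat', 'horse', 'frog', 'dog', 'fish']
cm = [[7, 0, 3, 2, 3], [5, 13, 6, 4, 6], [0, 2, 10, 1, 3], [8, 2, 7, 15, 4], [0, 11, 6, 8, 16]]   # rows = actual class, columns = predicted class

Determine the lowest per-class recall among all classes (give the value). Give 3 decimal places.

Per-class recall (TP/(TP+FN)):
  cat: TP=7, FN=0+3+2+3=8 → 7/15 = 0.4667
  horse: TP=13, FN=5+6+4+6=21 → 13/34 = 0.3824
  frog: TP=10, FN=0+2+1+3=6 → 10/16 = 0.6250
  dog: TP=15, FN=8+2+7+4=21 → 15/36 = 0.4167
  fish: TP=16, FN=0+11+6+8=25 → 16/41 = 0.3902
Lowest is class 'horse' with recall = 0.382.

0.382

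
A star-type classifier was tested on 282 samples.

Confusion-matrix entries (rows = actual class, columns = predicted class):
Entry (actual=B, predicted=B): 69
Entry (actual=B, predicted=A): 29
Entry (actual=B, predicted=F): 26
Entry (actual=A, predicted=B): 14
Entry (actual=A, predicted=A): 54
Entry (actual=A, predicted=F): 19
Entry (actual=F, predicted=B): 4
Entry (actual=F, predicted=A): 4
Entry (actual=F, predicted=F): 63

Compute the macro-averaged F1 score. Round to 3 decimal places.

Per-class F1 score (2·TP/(2·TP+FP+FN)):
  B: TP=69, FP=14+4=18, FN=29+26=55 → 138/211 = 0.6540
  A: TP=54, FP=29+4=33, FN=14+19=33 → 108/174 = 0.6207
  F: TP=63, FP=26+19=45, FN=4+4=8 → 126/179 = 0.7039
Macro-F1 score = mean = (0.6540 + 0.6207 + 0.7039) / 3 = 0.660

0.660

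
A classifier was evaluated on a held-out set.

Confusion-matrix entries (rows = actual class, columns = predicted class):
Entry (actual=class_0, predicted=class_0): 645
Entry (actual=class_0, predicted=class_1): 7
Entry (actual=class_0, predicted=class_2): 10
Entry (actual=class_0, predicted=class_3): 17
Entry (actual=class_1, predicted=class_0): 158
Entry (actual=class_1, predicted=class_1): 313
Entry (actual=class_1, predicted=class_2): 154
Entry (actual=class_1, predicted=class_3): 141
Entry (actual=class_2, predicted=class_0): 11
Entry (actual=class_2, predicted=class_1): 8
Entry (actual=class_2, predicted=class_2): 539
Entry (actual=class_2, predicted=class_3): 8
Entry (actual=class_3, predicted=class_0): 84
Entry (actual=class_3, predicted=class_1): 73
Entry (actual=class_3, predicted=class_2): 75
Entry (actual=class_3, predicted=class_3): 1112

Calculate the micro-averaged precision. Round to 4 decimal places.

0.7776

Micro-averaging pools counts across classes: ΣTP=2609, ΣFP=746, ΣFN=746.
Micro-precision = TP/(TP+FP) on pooled counts = 0.7776 (equals overall accuracy in single-label multiclass).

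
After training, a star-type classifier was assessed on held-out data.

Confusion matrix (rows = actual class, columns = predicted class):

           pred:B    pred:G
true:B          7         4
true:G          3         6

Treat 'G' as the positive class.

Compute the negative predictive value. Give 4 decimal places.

NPV = TN/(TN+FN) = 7/(7+3) = 0.7000

0.7000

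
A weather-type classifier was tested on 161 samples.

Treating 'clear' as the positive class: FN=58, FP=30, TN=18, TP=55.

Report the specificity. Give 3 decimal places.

0.375

Specificity = TN/(TN+FP) = 18/(18+30) = 0.375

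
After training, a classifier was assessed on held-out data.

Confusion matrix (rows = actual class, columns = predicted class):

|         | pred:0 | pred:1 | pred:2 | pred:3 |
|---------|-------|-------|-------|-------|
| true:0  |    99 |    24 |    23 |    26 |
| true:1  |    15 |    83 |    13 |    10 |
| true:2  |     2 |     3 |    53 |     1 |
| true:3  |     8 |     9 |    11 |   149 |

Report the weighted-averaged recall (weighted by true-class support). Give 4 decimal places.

Per-class recall (TP/(TP+FN)):
  0: TP=99, FN=24+23+26=73 → 99/172 = 0.57558
  1: TP=83, FN=15+13+10=38 → 83/121 = 0.68595
  2: TP=53, FN=2+3+1=6 → 53/59 = 0.89831
  3: TP=149, FN=8+9+11=28 → 149/177 = 0.84181
Weighted-recall = Σ (supportᵢ/N)·recallᵢ with N=529: (172/529)·0.57558 + (121/529)·0.68595 + (59/529)·0.89831 + (177/529)·0.84181 = 0.7259

0.7259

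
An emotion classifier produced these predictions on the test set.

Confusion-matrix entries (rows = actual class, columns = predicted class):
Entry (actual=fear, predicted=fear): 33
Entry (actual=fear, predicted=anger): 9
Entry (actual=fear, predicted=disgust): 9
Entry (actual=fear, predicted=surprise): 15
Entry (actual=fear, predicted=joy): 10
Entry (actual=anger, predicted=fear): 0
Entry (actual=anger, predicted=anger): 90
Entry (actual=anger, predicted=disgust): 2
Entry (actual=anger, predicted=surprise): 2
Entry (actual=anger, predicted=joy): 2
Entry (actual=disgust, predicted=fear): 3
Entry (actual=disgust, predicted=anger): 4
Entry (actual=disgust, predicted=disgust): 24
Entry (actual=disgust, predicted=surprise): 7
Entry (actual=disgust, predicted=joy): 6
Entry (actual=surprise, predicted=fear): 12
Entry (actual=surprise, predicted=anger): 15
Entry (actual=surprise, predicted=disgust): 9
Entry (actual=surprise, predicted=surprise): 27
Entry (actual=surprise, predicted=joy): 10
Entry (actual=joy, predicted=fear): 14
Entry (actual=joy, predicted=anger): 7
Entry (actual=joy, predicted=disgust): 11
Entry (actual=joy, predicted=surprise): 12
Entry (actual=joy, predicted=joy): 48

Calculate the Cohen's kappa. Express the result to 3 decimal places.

0.471

Observed agreement pₒ = trace/N = 222/381 = 0.5827
Expected agreement pₑ = Σ (rowᵢ·colᵢ)/N² = (76·62 + 96·125 + 44·55 + 73·63 + 92·76)/381² = 0.2116
κ = (pₒ − pₑ)/(1 − pₑ) = (0.5827 − 0.2116)/(1 − 0.2116) = 0.471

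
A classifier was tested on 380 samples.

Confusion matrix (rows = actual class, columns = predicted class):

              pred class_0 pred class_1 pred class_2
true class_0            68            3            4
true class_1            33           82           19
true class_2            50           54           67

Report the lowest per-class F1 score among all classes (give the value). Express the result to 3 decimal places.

Per-class F1 score (2·TP/(2·TP+FP+FN)):
  class_0: TP=68, FP=33+50=83, FN=3+4=7 → 136/226 = 0.6018
  class_1: TP=82, FP=3+54=57, FN=33+19=52 → 164/273 = 0.6007
  class_2: TP=67, FP=4+19=23, FN=50+54=104 → 134/261 = 0.5134
Lowest is class 'class_2' with F1 score = 0.513.

0.513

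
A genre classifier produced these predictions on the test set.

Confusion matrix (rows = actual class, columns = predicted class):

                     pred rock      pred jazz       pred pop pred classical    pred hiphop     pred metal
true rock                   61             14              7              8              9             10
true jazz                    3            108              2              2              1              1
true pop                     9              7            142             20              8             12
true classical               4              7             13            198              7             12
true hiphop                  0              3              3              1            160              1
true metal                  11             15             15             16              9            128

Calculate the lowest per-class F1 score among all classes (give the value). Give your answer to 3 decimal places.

0.619

Per-class F1 score (2·TP/(2·TP+FP+FN)):
  rock: TP=61, FP=3+9+4+0+11=27, FN=14+7+8+9+10=48 → 122/197 = 0.6193
  jazz: TP=108, FP=14+7+7+3+15=46, FN=3+2+2+1+1=9 → 216/271 = 0.7970
  pop: TP=142, FP=7+2+13+3+15=40, FN=9+7+20+8+12=56 → 284/380 = 0.7474
  classical: TP=198, FP=8+2+20+1+16=47, FN=4+7+13+7+12=43 → 396/486 = 0.8148
  hiphop: TP=160, FP=9+1+8+7+9=34, FN=0+3+3+1+1=8 → 320/362 = 0.8840
  metal: TP=128, FP=10+1+12+12+1=36, FN=11+15+15+16+9=66 → 256/358 = 0.7151
Lowest is class 'rock' with F1 score = 0.619.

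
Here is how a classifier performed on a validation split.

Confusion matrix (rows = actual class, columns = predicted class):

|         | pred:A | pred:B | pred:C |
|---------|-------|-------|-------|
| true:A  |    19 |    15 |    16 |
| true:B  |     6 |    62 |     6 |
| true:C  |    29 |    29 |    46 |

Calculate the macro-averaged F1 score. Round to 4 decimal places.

Per-class F1 score (2·TP/(2·TP+FP+FN)):
  A: TP=19, FP=6+29=35, FN=15+16=31 → 38/104 = 0.36538
  B: TP=62, FP=15+29=44, FN=6+6=12 → 124/180 = 0.68889
  C: TP=46, FP=16+6=22, FN=29+29=58 → 92/172 = 0.53488
Macro-F1 score = mean = (0.36538 + 0.68889 + 0.53488) / 3 = 0.5297

0.5297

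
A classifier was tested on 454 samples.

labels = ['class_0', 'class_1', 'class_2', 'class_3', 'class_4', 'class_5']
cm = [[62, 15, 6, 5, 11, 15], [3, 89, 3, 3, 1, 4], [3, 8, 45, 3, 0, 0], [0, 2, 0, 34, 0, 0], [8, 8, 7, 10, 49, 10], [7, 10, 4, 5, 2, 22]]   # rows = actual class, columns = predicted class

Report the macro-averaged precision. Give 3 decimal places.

Per-class precision (TP/(TP+FP)):
  class_0: TP=62, FP=3+3+0+8+7=21 → 62/83 = 0.7470
  class_1: TP=89, FP=15+8+2+8+10=43 → 89/132 = 0.6742
  class_2: TP=45, FP=6+3+0+7+4=20 → 45/65 = 0.6923
  class_3: TP=34, FP=5+3+3+10+5=26 → 34/60 = 0.5667
  class_4: TP=49, FP=11+1+0+0+2=14 → 49/63 = 0.7778
  class_5: TP=22, FP=15+4+0+0+10=29 → 22/51 = 0.4314
Macro-precision = mean = (0.7470 + 0.6742 + 0.6923 + 0.5667 + 0.7778 + 0.4314) / 6 = 0.648

0.648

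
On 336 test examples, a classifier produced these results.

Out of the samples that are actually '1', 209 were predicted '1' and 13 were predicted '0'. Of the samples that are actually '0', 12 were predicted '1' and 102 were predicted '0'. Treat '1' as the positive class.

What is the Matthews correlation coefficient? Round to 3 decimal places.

0.834

MCC = (TP·TN − FP·FN) / √((TP+FP)(TP+FN)(TN+FP)(TN+FN))
Numerator = 209·102 − 12·13 = 21162
Denominator = √(221·222·114·115) = √643202820 = 25361.4436
MCC = 21162 / 25361.4436 = 0.834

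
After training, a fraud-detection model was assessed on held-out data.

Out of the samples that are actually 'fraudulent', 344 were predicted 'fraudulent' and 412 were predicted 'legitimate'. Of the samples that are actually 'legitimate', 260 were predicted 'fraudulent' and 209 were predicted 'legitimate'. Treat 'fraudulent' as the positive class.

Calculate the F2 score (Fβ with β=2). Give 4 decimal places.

Fβ = (1+β²)·TP / ((1+β²)·TP + β²·FN + FP), with β²=4
= 5·344 / (5·344 + 4·412 + 260) = 0.4741

0.4741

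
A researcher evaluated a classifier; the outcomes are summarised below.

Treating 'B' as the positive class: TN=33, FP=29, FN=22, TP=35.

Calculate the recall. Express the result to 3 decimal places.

0.614

Recall = TP/(TP+FN) = 35/(35+22) = 35/57 = 0.614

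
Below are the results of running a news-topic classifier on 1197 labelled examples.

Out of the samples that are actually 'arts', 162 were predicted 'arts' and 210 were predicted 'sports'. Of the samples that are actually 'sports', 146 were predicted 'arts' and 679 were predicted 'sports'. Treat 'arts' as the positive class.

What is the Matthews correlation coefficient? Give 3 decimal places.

0.274

MCC = (TP·TN − FP·FN) / √((TP+FP)(TP+FN)(TN+FP)(TN+FN))
Numerator = 162·679 − 146·210 = 79338
Denominator = √(308·372·825·889) = √84032902800 = 289884.2921
MCC = 79338 / 289884.2921 = 0.274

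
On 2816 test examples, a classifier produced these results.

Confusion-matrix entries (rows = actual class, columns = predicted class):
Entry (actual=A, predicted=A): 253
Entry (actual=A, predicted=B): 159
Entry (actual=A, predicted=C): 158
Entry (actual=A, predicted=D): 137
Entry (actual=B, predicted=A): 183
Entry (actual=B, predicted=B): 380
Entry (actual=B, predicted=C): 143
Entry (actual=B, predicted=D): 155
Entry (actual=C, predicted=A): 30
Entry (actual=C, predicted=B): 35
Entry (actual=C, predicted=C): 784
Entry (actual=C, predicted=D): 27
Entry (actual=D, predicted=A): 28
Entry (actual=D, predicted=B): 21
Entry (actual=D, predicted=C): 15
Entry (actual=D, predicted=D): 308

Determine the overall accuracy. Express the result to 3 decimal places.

Accuracy = trace / total = (253+380+784+308=1725) / 2816 = 1725/2816 = 0.613

0.613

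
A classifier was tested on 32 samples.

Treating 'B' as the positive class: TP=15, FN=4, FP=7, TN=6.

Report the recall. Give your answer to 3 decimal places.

0.789

Recall = TP/(TP+FN) = 15/(15+4) = 15/19 = 0.789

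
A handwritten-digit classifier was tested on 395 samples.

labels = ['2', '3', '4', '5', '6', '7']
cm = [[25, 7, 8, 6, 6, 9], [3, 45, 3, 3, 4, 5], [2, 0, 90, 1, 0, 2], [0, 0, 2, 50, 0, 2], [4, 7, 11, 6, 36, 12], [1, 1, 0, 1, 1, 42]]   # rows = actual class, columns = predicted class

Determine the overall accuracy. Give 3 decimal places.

0.729

Accuracy = trace / total = (25+45+90+50+36+42=288) / 395 = 288/395 = 0.729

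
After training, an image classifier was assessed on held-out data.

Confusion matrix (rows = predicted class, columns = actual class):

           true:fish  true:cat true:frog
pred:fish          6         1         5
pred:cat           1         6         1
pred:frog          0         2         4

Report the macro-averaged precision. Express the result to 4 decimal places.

Per-class precision (TP/(TP+FP)):
  fish: TP=6, FP=1+5=6 → 6/12 = 0.50000
  cat: TP=6, FP=1+1=2 → 6/8 = 0.75000
  frog: TP=4, FP=0+2=2 → 4/6 = 0.66667
Macro-precision = mean = (0.50000 + 0.75000 + 0.66667) / 3 = 0.6389

0.6389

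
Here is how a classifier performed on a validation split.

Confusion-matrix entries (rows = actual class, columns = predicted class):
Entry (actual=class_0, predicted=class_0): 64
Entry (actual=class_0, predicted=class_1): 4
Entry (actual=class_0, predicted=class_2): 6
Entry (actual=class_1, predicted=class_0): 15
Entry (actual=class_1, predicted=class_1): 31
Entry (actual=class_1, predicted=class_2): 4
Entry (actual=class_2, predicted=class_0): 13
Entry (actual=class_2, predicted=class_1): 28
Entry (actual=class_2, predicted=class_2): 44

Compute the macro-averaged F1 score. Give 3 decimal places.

Per-class F1 score (2·TP/(2·TP+FP+FN)):
  class_0: TP=64, FP=15+13=28, FN=4+6=10 → 128/166 = 0.7711
  class_1: TP=31, FP=4+28=32, FN=15+4=19 → 62/113 = 0.5487
  class_2: TP=44, FP=6+4=10, FN=13+28=41 → 88/139 = 0.6331
Macro-F1 score = mean = (0.7711 + 0.5487 + 0.6331) / 3 = 0.651

0.651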